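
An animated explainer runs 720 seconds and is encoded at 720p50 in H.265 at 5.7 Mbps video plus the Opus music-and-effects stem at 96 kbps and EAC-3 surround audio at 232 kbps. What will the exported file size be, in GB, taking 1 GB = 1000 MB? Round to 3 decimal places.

0.543 GB

Audio total: 96 + 232 = 328 kbps = 0.328 Mbps.
Total bitrate: 5.7 + 0.328 = 6.028 Mbps.
Stream data: 6.028 Mbps × 720 s = 4340.2 Mb.
4,340 Mb ÷ 8 = 542.5 MB → 0.5425 GB.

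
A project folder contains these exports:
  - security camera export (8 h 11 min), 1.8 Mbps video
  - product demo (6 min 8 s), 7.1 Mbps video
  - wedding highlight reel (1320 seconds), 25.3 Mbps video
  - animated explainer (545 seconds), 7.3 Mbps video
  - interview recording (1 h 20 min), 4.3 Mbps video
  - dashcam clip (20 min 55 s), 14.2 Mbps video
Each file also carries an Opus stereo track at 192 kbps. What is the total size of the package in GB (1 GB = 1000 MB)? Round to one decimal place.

Audio: 192 kbps = 0.192 Mbps.
security camera export: 1.992 Mbps × 29460 s = 58684.3 Mb
product demo: 7.292 Mbps × 368 s = 2683.5 Mb
wedding highlight reel: 25.492 Mbps × 1320 s = 33649.4 Mb
animated explainer: 7.492 Mbps × 545 s = 4083.1 Mb
interview recording: 4.492 Mbps × 4800 s = 21561.6 Mb
dashcam clip: 14.392 Mbps × 1255 s = 18062.0 Mb
Total: 138723.9 Mb = 17340.5 MB.
= 17.34 GB.

17.3 GB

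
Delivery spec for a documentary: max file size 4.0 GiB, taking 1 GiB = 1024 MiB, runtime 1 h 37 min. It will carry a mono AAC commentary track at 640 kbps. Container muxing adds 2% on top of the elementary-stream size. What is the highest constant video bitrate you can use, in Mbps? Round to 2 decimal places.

5.15 Mbps

Budget: 4.0 GiB = 34359.7 Mb.
Stream payload after overhead: 34359.7 / 1.02 = 33686.0 Mb.
1 h 37 min = 97 min = 5820 s
Total bitrate budget: 33686.0 Mb / 5820 s = 5.788 Mbps.
Audio: 640 kbps = 0.640 Mbps.
Video: 5.788 − 0.640 = 5.148 Mbps.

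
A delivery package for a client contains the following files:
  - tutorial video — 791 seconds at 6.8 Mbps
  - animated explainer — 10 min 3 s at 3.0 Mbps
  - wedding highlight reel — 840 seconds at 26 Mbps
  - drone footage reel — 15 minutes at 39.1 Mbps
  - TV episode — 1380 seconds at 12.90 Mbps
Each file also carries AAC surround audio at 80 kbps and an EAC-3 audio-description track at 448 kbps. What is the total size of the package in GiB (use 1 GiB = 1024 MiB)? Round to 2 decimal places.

Audio total: 80 + 448 = 528 kbps = 0.528 Mbps.
tutorial video: 7.328 Mbps × 791 s = 5796.4 Mb
animated explainer: 3.528 Mbps × 603 s = 2127.4 Mb
wedding highlight reel: 26.528 Mbps × 840 s = 22283.5 Mb
drone footage reel: 39.628 Mbps × 900 s = 35665.2 Mb
TV episode: 13.428 Mbps × 1380 s = 18530.6 Mb
Total: 84403.2 Mb = 10550.4 MB.
= 9.826 GiB.

9.83 GiB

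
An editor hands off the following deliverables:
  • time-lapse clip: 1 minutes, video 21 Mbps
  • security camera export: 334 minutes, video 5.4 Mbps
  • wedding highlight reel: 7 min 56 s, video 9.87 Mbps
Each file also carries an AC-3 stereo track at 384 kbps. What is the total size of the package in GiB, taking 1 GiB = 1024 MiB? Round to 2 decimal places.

Audio: 384 kbps = 0.384 Mbps.
time-lapse clip: 21.384 Mbps × 60 s = 1283.0 Mb
security camera export: 5.784 Mbps × 20040 s = 115911.4 Mb
wedding highlight reel: 10.254 Mbps × 476 s = 4880.9 Mb
Total: 122075.3 Mb = 15259.4 MB.
= 14.21 GiB.

14.21 GiB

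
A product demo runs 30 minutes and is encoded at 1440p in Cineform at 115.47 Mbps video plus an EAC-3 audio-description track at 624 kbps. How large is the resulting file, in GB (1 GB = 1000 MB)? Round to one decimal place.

30 min = 1800 s
Audio: 624 kbps = 0.624 Mbps.
Total bitrate: 115.47 + 0.624 = 116.094 Mbps.
Stream data: 116.094 Mbps × 1800 s = 208969.2 Mb.
208,969 Mb ÷ 8 = 26,121 MB → 26.12 GB.

26.1 GB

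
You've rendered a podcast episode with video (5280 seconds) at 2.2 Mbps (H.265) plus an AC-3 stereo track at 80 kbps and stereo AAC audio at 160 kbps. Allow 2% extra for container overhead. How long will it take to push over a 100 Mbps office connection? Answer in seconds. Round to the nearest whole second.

131 seconds

Audio total: 80 + 160 = 240 kbps = 0.240 Mbps.
Total bitrate: 2.440 Mbps.
File: 2.440 Mbps × 5280 s = 12883.2 Mb.
With 2% container overhead: ×1.02. → 13140.9 Mb.
At 100 Mbps: 13140.9 / 100 = 131.4 s ≈ 131 seconds.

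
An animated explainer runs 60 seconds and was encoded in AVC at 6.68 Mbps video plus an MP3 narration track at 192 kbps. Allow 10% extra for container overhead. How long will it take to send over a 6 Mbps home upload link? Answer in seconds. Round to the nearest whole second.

Audio: 192 kbps = 0.192 Mbps.
Total bitrate: 6.872 Mbps.
File: 6.872 Mbps × 60 s = 412.3 Mb.
With 10% container overhead: ×1.10. → 453.6 Mb.
At 6 Mbps: 453.6 / 6 = 75.6 s ≈ 75.6 seconds.

76 seconds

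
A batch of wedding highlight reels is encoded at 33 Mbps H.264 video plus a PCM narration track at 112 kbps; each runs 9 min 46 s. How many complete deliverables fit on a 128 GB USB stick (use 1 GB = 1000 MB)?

52

9 min 46 s = 586 s
Audio: 112 kbps = 0.112 Mbps.
Total bitrate: 33.112 Mbps.
Per item: 33.112 Mbps × 586 s = 19,404 Mb = 2,425 MB.
Capacity: 128 GB = 1,024,000 Mb; 52.77 items → 52 complete.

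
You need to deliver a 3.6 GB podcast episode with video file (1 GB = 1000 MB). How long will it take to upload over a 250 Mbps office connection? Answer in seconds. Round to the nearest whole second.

File: 3.6 GB = 28800.0 Mb.
At 250 Mbps: 28800.0 / 250 = 115.2 s ≈ 115 seconds.

115 seconds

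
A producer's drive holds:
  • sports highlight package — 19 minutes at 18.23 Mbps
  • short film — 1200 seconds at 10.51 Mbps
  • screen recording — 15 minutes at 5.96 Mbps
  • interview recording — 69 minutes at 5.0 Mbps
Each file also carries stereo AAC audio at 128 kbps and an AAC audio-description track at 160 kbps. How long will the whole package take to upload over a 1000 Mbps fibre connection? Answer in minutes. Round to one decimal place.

1.0 minutes

Audio total: 128 + 160 = 288 kbps = 0.288 Mbps.
sports highlight package: 18.518 Mbps × 1140 s = 21110.5 Mb
short film: 10.798 Mbps × 1200 s = 12957.6 Mb
screen recording: 6.248 Mbps × 900 s = 5623.2 Mb
interview recording: 5.288 Mbps × 4140 s = 21892.3 Mb
Total: 61583.6 Mb = 7698.0 MB.
At 1000 Mbps: 61583.6 / 1000 = 62 s ≈ 1.03 minutes.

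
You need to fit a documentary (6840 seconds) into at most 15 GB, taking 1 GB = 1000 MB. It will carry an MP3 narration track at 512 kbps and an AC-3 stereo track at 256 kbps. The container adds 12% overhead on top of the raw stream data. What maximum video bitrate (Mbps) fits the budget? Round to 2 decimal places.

14.90 Mbps

Budget: 15 GB = 120000.0 Mb.
Stream payload after overhead: 120000.0 / 1.12 = 107142.9 Mb.
Total bitrate budget: 107142.9 Mb / 6840 s = 15.664 Mbps.
Audio total: 512 + 256 = 768 kbps = 0.768 Mbps.
Video: 15.664 − 0.768 = 14.896 Mbps.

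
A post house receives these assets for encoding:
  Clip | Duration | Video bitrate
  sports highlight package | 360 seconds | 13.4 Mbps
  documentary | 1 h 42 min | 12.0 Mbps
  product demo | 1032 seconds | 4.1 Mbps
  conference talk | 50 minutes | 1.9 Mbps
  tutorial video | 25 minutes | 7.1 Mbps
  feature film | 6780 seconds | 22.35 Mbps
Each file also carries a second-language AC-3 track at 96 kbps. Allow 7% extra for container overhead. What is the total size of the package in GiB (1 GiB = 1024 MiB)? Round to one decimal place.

31.4 GiB

Audio: 96 kbps = 0.096 Mbps.
sports highlight package: 13.496 Mbps × 360 s × 1.07 = 5198.7 Mb
documentary: 12.096 Mbps × 6120 s × 1.07 = 79209.4 Mb
product demo: 4.196 Mbps × 1032 s × 1.07 = 4633.4 Mb
conference talk: 1.996 Mbps × 3000 s × 1.07 = 6407.2 Mb
tutorial video: 7.196 Mbps × 1500 s × 1.07 = 11549.6 Mb
feature film: 22.446 Mbps × 6780 s × 1.07 = 162836.8 Mb
Total: 269835.0 Mb = 33729.4 MB.
= 31.41 GiB.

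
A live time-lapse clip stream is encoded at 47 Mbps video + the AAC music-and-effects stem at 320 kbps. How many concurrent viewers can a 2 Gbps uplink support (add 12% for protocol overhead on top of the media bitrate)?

Audio: 320 kbps = 0.320 Mbps.
Per-viewer media rate: 47.320 Mbps.
On the wire with 12% overhead: 52.998 Mbps.
2 Gbps = 2,000 Mbps; 2,000 / 52.998 = 37.74 → 37 viewers.

37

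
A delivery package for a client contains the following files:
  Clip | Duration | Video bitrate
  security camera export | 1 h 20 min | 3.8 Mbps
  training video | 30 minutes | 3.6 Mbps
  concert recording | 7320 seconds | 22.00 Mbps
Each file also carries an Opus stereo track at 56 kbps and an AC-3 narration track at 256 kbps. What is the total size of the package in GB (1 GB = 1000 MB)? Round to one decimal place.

Audio total: 56 + 256 = 312 kbps = 0.312 Mbps.
security camera export: 4.112 Mbps × 4800 s = 19737.6 Mb
training video: 3.912 Mbps × 1800 s = 7041.6 Mb
concert recording: 22.312 Mbps × 7320 s = 163323.8 Mb
Total: 190103.0 Mb = 23762.9 MB.
= 23.76 GB.

23.8 GB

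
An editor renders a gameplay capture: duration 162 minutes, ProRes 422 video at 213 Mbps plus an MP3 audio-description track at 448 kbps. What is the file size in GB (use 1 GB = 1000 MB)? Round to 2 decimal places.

259.34 GB

162 min = 9720 s
Audio: 448 kbps = 0.448 Mbps.
Total bitrate: 213 + 0.448 = 213.448 Mbps.
Stream data: 213.448 Mbps × 9720 s = 2074714.6 Mb.
2,074,715 Mb ÷ 8 = 259,339 MB → 259.3 GB.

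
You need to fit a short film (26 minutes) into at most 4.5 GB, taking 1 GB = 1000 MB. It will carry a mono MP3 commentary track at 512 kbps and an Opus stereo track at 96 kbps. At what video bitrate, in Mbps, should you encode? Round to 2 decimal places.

Budget: 4.5 GB = 36000.0 Mb.
26 min = 1560 s
Total bitrate budget: 36000.0 Mb / 1560 s = 23.077 Mbps.
Audio total: 512 + 96 = 608 kbps = 0.608 Mbps.
Video: 23.077 − 0.608 = 22.469 Mbps.

22.47 Mbps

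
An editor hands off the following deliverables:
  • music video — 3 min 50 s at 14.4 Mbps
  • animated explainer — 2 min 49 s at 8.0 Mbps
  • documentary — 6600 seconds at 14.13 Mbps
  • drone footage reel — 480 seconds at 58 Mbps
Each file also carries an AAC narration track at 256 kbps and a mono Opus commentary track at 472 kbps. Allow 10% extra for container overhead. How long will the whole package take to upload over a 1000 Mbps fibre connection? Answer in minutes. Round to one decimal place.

2.4 minutes

Audio total: 256 + 472 = 728 kbps = 0.728 Mbps.
music video: 15.128 Mbps × 230 s × 1.10 = 3827.4 Mb
animated explainer: 8.728 Mbps × 169 s × 1.10 = 1622.5 Mb
documentary: 14.858 Mbps × 6600 s × 1.10 = 107869.1 Mb
drone footage reel: 58.728 Mbps × 480 s × 1.10 = 31008.4 Mb
Total: 144327.4 Mb = 18040.9 MB.
At 1000 Mbps: 144327.4 / 1000 = 144 s ≈ 2.41 minutes.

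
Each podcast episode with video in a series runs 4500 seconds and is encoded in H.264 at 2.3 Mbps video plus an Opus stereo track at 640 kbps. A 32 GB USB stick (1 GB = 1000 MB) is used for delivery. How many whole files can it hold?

19

Audio: 640 kbps = 0.640 Mbps.
Total bitrate: 2.940 Mbps.
Per item: 2.940 Mbps × 4500 s = 13,230 Mb = 1,654 MB.
Capacity: 32 GB = 256,000 Mb; 19.35 items → 19 complete.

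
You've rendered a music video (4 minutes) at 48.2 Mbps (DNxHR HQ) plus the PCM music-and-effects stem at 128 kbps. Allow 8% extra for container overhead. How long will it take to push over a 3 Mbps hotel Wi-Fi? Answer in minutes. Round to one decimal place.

4 min = 240 s
Audio: 128 kbps = 0.128 Mbps.
Total bitrate: 48.328 Mbps.
File: 48.328 Mbps × 240 s = 11598.7 Mb.
With 8% container overhead: ×1.08. → 12526.6 Mb.
At 3 Mbps: 12526.6 / 3 = 4175.5 s ≈ 69.6 minutes.

69.6 minutes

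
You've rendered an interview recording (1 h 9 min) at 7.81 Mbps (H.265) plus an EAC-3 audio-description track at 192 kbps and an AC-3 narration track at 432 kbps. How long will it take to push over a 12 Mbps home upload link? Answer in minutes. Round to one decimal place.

48.5 minutes

1 h 9 min = 69 min = 4140 s
Audio total: 192 + 432 = 624 kbps = 0.624 Mbps.
Total bitrate: 8.434 Mbps.
File: 8.434 Mbps × 4140 s = 34916.8 Mb.
At 12 Mbps: 34916.8 / 12 = 2909.7 s ≈ 48.5 minutes.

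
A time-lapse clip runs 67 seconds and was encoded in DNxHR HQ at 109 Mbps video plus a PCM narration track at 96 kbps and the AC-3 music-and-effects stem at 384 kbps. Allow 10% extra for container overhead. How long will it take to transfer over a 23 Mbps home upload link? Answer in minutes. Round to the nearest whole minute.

6 minutes

Audio total: 96 + 384 = 480 kbps = 0.480 Mbps.
Total bitrate: 109.480 Mbps.
File: 109.480 Mbps × 67 s = 7335.2 Mb.
With 10% container overhead: ×1.10. → 8068.7 Mb.
At 23 Mbps: 8068.7 / 23 = 350.8 s ≈ 5.85 minutes.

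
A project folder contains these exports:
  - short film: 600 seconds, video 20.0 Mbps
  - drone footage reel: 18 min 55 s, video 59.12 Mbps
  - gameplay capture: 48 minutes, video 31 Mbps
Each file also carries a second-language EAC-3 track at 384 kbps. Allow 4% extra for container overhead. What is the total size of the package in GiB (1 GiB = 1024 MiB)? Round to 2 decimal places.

20.60 GiB

Audio: 384 kbps = 0.384 Mbps.
short film: 20.384 Mbps × 600 s × 1.04 = 12719.6 Mb
drone footage reel: 59.504 Mbps × 1135 s × 1.04 = 70238.5 Mb
gameplay capture: 31.384 Mbps × 2880 s × 1.04 = 94001.4 Mb
Total: 176959.5 Mb = 22119.9 MB.
= 20.60 GiB.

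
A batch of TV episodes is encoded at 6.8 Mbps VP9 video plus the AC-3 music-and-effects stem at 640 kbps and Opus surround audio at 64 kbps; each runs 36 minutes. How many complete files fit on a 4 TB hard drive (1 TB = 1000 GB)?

36 min = 2160 s
Audio total: 640 + 64 = 704 kbps = 0.704 Mbps.
Total bitrate: 7.504 Mbps.
Per item: 7.504 Mbps × 2160 s = 16,209 Mb = 2,026 MB.
Capacity: 4 TB = 32,000,000 Mb; 1974.26 items → 1974 complete.

1974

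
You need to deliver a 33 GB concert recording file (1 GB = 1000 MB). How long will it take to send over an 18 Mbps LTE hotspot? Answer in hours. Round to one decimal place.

File: 33 GB = 264000.0 Mb.
At 18 Mbps: 264000.0 / 18 = 14666.7 s ≈ 4.07 hours.

4.1 hours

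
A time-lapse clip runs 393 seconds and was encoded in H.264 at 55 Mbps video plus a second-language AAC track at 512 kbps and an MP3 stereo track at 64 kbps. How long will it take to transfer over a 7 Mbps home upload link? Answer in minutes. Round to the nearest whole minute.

52 minutes

Audio total: 512 + 64 = 576 kbps = 0.576 Mbps.
Total bitrate: 55.576 Mbps.
File: 55.576 Mbps × 393 s = 21841.4 Mb.
At 7 Mbps: 21841.4 / 7 = 3120.2 s ≈ 52 minutes.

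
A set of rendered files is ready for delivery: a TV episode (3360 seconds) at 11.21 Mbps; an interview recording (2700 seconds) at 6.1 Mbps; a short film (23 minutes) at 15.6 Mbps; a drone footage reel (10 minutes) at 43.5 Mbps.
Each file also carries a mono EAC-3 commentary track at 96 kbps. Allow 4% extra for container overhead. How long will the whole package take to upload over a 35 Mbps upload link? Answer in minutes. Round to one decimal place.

Audio: 96 kbps = 0.096 Mbps.
TV episode: 11.306 Mbps × 3360 s × 1.04 = 39507.7 Mb
interview recording: 6.196 Mbps × 2700 s × 1.04 = 17398.4 Mb
short film: 15.696 Mbps × 1380 s × 1.04 = 22526.9 Mb
drone footage reel: 43.596 Mbps × 600 s × 1.04 = 27203.9 Mb
Total: 106636.9 Mb = 13329.6 MB.
At 35 Mbps: 106636.9 / 35 = 3047 s ≈ 50.8 minutes.

50.8 minutes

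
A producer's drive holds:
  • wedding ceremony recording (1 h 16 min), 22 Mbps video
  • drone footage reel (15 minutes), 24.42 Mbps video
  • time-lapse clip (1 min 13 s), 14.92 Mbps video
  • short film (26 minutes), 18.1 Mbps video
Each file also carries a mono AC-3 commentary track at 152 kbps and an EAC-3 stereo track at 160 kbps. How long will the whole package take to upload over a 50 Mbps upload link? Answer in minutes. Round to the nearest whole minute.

51 minutes

Audio total: 152 + 160 = 312 kbps = 0.312 Mbps.
wedding ceremony recording: 22.312 Mbps × 4560 s = 101742.7 Mb
drone footage reel: 24.732 Mbps × 900 s = 22258.8 Mb
time-lapse clip: 15.232 Mbps × 73 s = 1111.9 Mb
short film: 18.412 Mbps × 1560 s = 28722.7 Mb
Total: 153836.2 Mb = 19229.5 MB.
At 50 Mbps: 153836.2 / 50 = 3077 s ≈ 51.3 minutes.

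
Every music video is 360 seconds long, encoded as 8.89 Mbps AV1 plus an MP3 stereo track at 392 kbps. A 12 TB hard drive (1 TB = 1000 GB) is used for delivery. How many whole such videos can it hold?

28729

Audio: 392 kbps = 0.392 Mbps.
Total bitrate: 9.282 Mbps.
Per item: 9.282 Mbps × 360 s = 3,342 Mb = 417.7 MB.
Capacity: 12 TB = 96,000,000 Mb; 28729.44 items → 28729 complete.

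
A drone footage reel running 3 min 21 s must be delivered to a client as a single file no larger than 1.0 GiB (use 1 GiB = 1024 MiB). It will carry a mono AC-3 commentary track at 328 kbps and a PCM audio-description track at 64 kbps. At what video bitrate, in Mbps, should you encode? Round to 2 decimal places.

Budget: 1.0 GiB = 8589.9 Mb.
3 min 21 s = 201 s
Total bitrate budget: 8589.9 Mb / 201 s = 42.736 Mbps.
Audio total: 328 + 64 = 392 kbps = 0.392 Mbps.
Video: 42.736 − 0.392 = 42.344 Mbps.

42.34 Mbps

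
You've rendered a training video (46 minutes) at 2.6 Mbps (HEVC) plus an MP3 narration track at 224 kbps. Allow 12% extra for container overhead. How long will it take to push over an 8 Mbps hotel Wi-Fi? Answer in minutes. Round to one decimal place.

18.2 minutes

46 min = 2760 s
Audio: 224 kbps = 0.224 Mbps.
Total bitrate: 2.824 Mbps.
File: 2.824 Mbps × 2760 s = 7794.2 Mb.
With 12% container overhead: ×1.12. → 8729.5 Mb.
At 8 Mbps: 8729.5 / 8 = 1091.2 s ≈ 18.2 minutes.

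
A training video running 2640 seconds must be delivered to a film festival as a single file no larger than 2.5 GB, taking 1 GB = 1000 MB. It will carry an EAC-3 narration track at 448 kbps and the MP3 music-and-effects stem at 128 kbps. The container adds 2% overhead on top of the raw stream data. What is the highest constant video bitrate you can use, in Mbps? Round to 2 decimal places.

Budget: 2.5 GB = 20000.0 Mb.
Stream payload after overhead: 20000.0 / 1.02 = 19607.8 Mb.
Total bitrate budget: 19607.8 Mb / 2640 s = 7.427 Mbps.
Audio total: 448 + 128 = 576 kbps = 0.576 Mbps.
Video: 7.427 − 0.576 = 6.851 Mbps.

6.85 Mbps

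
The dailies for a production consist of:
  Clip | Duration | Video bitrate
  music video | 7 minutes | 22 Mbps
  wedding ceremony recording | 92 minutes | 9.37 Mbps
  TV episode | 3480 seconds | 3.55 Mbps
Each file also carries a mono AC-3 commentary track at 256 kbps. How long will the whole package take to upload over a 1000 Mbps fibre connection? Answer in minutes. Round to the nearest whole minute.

Audio: 256 kbps = 0.256 Mbps.
music video: 22.256 Mbps × 420 s = 9347.5 Mb
wedding ceremony recording: 9.626 Mbps × 5520 s = 53135.5 Mb
TV episode: 3.806 Mbps × 3480 s = 13244.9 Mb
Total: 75727.9 Mb = 9466.0 MB.
At 1000 Mbps: 75727.9 / 1000 = 76 s ≈ 1.26 minutes.

1 minutes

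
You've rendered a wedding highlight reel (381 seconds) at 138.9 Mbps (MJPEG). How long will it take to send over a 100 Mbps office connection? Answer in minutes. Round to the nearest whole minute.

File: 138.900 Mbps × 381 s = 52920.9 Mb.
At 100 Mbps: 52920.9 / 100 = 529.2 s ≈ 8.82 minutes.

9 minutes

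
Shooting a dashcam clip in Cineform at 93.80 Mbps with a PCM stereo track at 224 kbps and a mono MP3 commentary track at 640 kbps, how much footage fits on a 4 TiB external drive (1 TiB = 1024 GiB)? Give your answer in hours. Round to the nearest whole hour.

Audio total: 224 + 640 = 864 kbps = 0.864 Mbps.
Total bitrate: 93.80 + 0.864 = 94.664 Mbps.
Capacity: 4 TiB = 35,184,372 Mb.
Recording time: 35,184,372 / 94.664 = 371,676 s ≈ 103 hours.

103 hours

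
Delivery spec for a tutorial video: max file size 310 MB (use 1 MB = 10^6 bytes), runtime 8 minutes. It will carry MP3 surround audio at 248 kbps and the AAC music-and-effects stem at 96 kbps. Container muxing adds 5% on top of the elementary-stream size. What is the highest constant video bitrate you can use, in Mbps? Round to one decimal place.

Budget: 310 MB = 2480.0 Mb.
Stream payload after overhead: 2480.0 / 1.05 = 2361.9 Mb.
8 min = 480 s
Total bitrate budget: 2361.9 Mb / 480 s = 4.921 Mbps.
Audio total: 248 + 96 = 344 kbps = 0.344 Mbps.
Video: 4.921 − 0.344 = 4.577 Mbps.

4.6 Mbps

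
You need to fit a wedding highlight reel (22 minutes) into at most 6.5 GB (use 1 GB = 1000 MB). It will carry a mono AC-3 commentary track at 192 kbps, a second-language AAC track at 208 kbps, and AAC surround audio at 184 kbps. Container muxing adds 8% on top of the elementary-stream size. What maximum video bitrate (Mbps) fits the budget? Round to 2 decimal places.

35.89 Mbps

Budget: 6.5 GB = 52000.0 Mb.
Stream payload after overhead: 52000.0 / 1.08 = 48148.1 Mb.
22 min = 1320 s
Total bitrate budget: 48148.1 Mb / 1320 s = 36.476 Mbps.
Audio total: 192 + 208 + 184 = 584 kbps = 0.584 Mbps.
Video: 36.476 − 0.584 = 35.892 Mbps.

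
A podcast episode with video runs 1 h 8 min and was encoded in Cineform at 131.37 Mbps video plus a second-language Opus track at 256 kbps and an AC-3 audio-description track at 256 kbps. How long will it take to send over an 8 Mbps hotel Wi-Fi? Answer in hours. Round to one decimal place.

1 h 8 min = 68 min = 4080 s
Audio total: 256 + 256 = 512 kbps = 0.512 Mbps.
Total bitrate: 131.882 Mbps.
File: 131.882 Mbps × 4080 s = 538078.6 Mb.
At 8 Mbps: 538078.6 / 8 = 67259.8 s ≈ 18.7 hours.

18.7 hours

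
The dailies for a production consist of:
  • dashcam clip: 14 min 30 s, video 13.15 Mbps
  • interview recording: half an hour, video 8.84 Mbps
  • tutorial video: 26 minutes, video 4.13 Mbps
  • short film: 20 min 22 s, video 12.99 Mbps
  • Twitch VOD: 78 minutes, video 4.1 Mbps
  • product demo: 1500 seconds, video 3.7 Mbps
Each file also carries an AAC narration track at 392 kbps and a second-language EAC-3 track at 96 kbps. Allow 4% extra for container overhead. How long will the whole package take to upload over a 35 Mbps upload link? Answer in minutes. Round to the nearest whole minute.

40 minutes

Audio total: 392 + 96 = 488 kbps = 0.488 Mbps.
dashcam clip: 13.638 Mbps × 870 s × 1.04 = 12339.7 Mb
interview recording: 9.328 Mbps × 1800 s × 1.04 = 17462.0 Mb
tutorial video: 4.618 Mbps × 1560 s × 1.04 = 7492.2 Mb
short film: 13.478 Mbps × 1222 s × 1.04 = 17128.9 Mb
Twitch VOD: 4.588 Mbps × 4680 s × 1.04 = 22330.7 Mb
product demo: 4.188 Mbps × 1500 s × 1.04 = 6533.3 Mb
Total: 83286.8 Mb = 10410.9 MB.
At 35 Mbps: 83286.8 / 35 = 2380 s ≈ 39.7 minutes.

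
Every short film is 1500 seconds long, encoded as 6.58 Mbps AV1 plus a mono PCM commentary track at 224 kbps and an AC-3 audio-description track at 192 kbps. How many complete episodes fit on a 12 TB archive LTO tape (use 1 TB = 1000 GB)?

9148

Audio total: 224 + 192 = 416 kbps = 0.416 Mbps.
Total bitrate: 6.996 Mbps.
Per item: 6.996 Mbps × 1500 s = 10,494 Mb = 1,312 MB.
Capacity: 12 TB = 96,000,000 Mb; 9148.08 items → 9148 complete.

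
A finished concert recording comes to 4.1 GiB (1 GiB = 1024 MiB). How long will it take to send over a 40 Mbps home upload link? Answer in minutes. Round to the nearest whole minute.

15 minutes

File: 4.1 GiB = 35218.7 Mb.
At 40 Mbps: 35218.7 / 40 = 880.5 s ≈ 14.7 minutes.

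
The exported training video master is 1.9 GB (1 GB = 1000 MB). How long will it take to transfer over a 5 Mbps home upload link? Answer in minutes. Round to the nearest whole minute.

File: 1.9 GB = 15200.0 Mb.
At 5 Mbps: 15200.0 / 5 = 3040.0 s ≈ 50.7 minutes.

51 minutes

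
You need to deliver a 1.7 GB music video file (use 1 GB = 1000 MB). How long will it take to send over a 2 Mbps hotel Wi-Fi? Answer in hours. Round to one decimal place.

File: 1.7 GB = 13600.0 Mb.
At 2 Mbps: 13600.0 / 2 = 6800.0 s ≈ 1.89 hours.

1.9 hours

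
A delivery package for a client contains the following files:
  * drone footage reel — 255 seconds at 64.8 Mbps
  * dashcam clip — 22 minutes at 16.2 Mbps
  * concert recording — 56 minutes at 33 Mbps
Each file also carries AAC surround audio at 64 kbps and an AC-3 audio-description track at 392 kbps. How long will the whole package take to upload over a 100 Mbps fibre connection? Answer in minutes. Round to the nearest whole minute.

Audio total: 64 + 392 = 456 kbps = 0.456 Mbps.
drone footage reel: 65.256 Mbps × 255 s = 16640.3 Mb
dashcam clip: 16.656 Mbps × 1320 s = 21985.9 Mb
concert recording: 33.456 Mbps × 3360 s = 112412.2 Mb
Total: 151038.4 Mb = 18879.8 MB.
At 100 Mbps: 151038.4 / 100 = 1510 s ≈ 25.2 minutes.

25 minutes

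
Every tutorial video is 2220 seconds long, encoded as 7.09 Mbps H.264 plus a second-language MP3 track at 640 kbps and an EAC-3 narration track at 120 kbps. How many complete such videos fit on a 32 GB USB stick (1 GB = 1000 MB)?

Audio total: 640 + 120 = 760 kbps = 0.760 Mbps.
Total bitrate: 7.850 Mbps.
Per item: 7.850 Mbps × 2220 s = 17,427 Mb = 2,178 MB.
Capacity: 32 GB = 256,000 Mb; 14.69 items → 14 complete.

14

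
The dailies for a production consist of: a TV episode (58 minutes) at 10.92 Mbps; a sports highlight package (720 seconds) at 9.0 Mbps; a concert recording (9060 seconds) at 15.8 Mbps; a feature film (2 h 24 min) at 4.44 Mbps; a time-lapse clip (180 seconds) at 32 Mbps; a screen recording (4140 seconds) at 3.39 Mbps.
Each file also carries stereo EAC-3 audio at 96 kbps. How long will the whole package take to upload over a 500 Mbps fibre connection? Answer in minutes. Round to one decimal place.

Audio: 96 kbps = 0.096 Mbps.
TV episode: 11.016 Mbps × 3480 s = 38335.7 Mb
sports highlight package: 9.096 Mbps × 720 s = 6549.1 Mb
concert recording: 15.896 Mbps × 9060 s = 144017.8 Mb
feature film: 4.536 Mbps × 8640 s = 39191.0 Mb
time-lapse clip: 32.096 Mbps × 180 s = 5777.3 Mb
screen recording: 3.486 Mbps × 4140 s = 14432.0 Mb
Total: 248302.9 Mb = 31037.9 MB.
At 500 Mbps: 248302.9 / 500 = 497 s ≈ 8.28 minutes.

8.3 minutes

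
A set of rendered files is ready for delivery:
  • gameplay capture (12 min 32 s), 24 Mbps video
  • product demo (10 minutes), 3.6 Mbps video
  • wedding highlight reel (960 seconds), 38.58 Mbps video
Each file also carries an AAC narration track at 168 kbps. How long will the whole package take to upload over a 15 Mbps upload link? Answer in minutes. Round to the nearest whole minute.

64 minutes

Audio: 168 kbps = 0.168 Mbps.
gameplay capture: 24.168 Mbps × 752 s = 18174.3 Mb
product demo: 3.768 Mbps × 600 s = 2260.8 Mb
wedding highlight reel: 38.748 Mbps × 960 s = 37198.1 Mb
Total: 57633.2 Mb = 7204.2 MB.
At 15 Mbps: 57633.2 / 15 = 3842 s ≈ 64 minutes.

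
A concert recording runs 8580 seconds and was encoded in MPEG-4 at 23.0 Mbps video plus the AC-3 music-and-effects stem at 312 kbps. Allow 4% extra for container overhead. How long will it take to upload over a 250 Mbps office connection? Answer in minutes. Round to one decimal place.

Audio: 312 kbps = 0.312 Mbps.
Total bitrate: 23.312 Mbps.
File: 23.312 Mbps × 8580 s = 200017.0 Mb.
With 4% container overhead: ×1.04. → 208017.6 Mb.
At 250 Mbps: 208017.6 / 250 = 832.1 s ≈ 13.9 minutes.

13.9 minutes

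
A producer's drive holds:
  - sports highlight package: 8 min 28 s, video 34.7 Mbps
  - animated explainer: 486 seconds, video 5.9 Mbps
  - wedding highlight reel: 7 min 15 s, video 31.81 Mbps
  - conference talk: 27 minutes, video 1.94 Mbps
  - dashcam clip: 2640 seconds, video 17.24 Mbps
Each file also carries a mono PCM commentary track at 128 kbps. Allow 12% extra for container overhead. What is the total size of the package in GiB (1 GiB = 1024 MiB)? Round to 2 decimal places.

Audio: 128 kbps = 0.128 Mbps.
sports highlight package: 34.828 Mbps × 508 s × 1.12 = 19815.7 Mb
animated explainer: 6.028 Mbps × 486 s × 1.12 = 3281.2 Mb
wedding highlight reel: 31.938 Mbps × 435 s × 1.12 = 15560.2 Mb
conference talk: 2.068 Mbps × 1620 s × 1.12 = 3752.2 Mb
dashcam clip: 17.368 Mbps × 2640 s × 1.12 = 51353.7 Mb
Total: 93763.0 Mb = 11720.4 MB.
= 10.92 GiB.

10.92 GiB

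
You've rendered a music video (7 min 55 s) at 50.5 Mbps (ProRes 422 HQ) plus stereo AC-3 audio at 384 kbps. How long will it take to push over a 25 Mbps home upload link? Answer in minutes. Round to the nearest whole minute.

16 minutes

7 min 55 s = 475 s
Audio: 384 kbps = 0.384 Mbps.
Total bitrate: 50.884 Mbps.
File: 50.884 Mbps × 475 s = 24169.9 Mb.
At 25 Mbps: 24169.9 / 25 = 966.8 s ≈ 16.1 minutes.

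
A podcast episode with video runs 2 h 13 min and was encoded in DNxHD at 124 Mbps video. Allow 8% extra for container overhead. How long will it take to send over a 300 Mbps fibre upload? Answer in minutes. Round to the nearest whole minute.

59 minutes

2 h 13 min = 133 min = 7980 s
File: 124.000 Mbps × 7980 s = 989520.0 Mb.
With 8% container overhead: ×1.08. → 1068681.6 Mb.
At 300 Mbps: 1068681.6 / 300 = 3562.3 s ≈ 59.4 minutes.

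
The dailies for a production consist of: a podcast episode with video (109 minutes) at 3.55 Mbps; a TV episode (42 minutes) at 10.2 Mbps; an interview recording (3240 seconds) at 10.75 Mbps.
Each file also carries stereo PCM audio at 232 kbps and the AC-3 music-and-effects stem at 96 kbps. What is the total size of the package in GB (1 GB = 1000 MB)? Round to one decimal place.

11.0 GB

Audio total: 232 + 96 = 328 kbps = 0.328 Mbps.
podcast episode with video: 3.878 Mbps × 6540 s = 25362.1 Mb
TV episode: 10.528 Mbps × 2520 s = 26530.6 Mb
interview recording: 11.078 Mbps × 3240 s = 35892.7 Mb
Total: 87785.4 Mb = 10973.2 MB.
= 10.97 GB.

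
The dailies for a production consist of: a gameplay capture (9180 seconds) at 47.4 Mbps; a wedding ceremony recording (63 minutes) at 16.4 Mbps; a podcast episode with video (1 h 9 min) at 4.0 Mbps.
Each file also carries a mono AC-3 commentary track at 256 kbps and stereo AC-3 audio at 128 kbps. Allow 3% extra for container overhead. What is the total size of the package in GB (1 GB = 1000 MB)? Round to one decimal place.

Audio total: 256 + 128 = 384 kbps = 0.384 Mbps.
gameplay capture: 47.784 Mbps × 9180 s × 1.03 = 451816.8 Mb
wedding ceremony recording: 16.784 Mbps × 3780 s × 1.03 = 65346.8 Mb
podcast episode with video: 4.384 Mbps × 4140 s × 1.03 = 18694.3 Mb
Total: 535857.9 Mb = 66982.2 MB.
= 66.98 GB.

67.0 GB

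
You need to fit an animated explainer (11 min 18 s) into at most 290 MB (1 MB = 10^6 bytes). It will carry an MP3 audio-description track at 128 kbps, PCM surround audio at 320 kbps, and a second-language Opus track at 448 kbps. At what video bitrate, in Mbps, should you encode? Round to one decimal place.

Budget: 290 MB = 2320.0 Mb.
11 min 18 s = 678 s
Total bitrate budget: 2320.0 Mb / 678 s = 3.422 Mbps.
Audio total: 128 + 320 + 448 = 896 kbps = 0.896 Mbps.
Video: 3.422 − 0.896 = 2.526 Mbps.

2.5 Mbps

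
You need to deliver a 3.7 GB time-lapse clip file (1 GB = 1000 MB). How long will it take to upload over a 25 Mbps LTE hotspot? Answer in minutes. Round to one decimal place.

File: 3.7 GB = 29600.0 Mb.
At 25 Mbps: 29600.0 / 25 = 1184.0 s ≈ 19.7 minutes.

19.7 minutes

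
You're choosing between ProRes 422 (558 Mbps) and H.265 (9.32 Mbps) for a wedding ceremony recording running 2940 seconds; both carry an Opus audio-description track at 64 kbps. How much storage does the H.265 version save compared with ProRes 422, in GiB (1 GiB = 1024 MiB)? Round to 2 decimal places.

187.79 GiB

Audio: 64 kbps = 0.064 Mbps.
ProRes 422: 558.064 Mbps × 2940 s = 1640708.2 Mb = 191.004 GiB.
H.265: 9.384 Mbps × 2940 s = 27589.0 Mb = 3.212 GiB.
Saving: 191.004 − 3.212 = 187.792 GiB.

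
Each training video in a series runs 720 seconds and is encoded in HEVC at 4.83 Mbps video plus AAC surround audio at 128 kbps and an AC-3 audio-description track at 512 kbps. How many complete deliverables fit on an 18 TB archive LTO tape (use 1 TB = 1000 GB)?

Audio total: 128 + 512 = 640 kbps = 0.640 Mbps.
Total bitrate: 5.470 Mbps.
Per item: 5.470 Mbps × 720 s = 3,938 Mb = 492.3 MB.
Capacity: 18 TB = 144,000,000 Mb; 36563.07 items → 36563 complete.

36563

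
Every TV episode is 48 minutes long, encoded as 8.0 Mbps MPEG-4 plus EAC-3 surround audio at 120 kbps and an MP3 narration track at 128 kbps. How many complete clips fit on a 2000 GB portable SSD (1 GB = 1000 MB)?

48 min = 2880 s
Audio total: 120 + 128 = 248 kbps = 0.248 Mbps.
Total bitrate: 8.248 Mbps.
Per item: 8.248 Mbps × 2880 s = 23,754 Mb = 2,969 MB.
Capacity: 2000 GB = 16,000,000 Mb; 673.56 items → 673 complete.

673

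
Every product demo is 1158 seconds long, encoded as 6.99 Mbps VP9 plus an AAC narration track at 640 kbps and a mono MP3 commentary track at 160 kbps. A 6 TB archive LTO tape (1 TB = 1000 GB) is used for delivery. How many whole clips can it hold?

Audio total: 640 + 160 = 800 kbps = 0.800 Mbps.
Total bitrate: 7.790 Mbps.
Per item: 7.790 Mbps × 1158 s = 9,021 Mb = 1,128 MB.
Capacity: 6 TB = 48,000,000 Mb; 5321.02 items → 5321 complete.

5321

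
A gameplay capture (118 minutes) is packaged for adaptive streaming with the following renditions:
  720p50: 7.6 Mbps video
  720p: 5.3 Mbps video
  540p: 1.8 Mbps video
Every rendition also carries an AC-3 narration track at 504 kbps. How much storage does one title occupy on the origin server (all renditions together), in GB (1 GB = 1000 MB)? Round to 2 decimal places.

14.35 GB

118 min = 7080 s
Audio: 504 kbps = 0.504 Mbps.
Sum of rendition bitrates: (7.6+0.504) + (5.3+0.504) + (1.8+0.504) = 16.212 Mbps.
× 7080 s = 114,781 Mb = 14,348 MB = 14.35 GB.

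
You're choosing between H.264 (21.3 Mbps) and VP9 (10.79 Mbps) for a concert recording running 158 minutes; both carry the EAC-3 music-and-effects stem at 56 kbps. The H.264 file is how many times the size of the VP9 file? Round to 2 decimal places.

158 min = 9480 s
Audio: 56 kbps = 0.056 Mbps.
H.264: 21.356 Mbps × 9480 s = 202454.9 Mb = 23.569 GiB.
VP9: 10.846 Mbps × 9480 s = 102820.1 Mb = 11.970 GiB.
Ratio: 23.569 / 11.970 = 1.969.

1.97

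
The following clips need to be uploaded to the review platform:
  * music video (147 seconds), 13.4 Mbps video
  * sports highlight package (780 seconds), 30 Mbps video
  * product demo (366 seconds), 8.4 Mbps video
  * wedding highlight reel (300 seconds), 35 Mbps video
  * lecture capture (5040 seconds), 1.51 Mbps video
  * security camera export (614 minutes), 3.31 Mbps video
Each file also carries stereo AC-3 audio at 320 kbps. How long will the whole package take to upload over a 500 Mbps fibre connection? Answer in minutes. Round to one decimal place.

6.1 minutes

Audio: 320 kbps = 0.320 Mbps.
music video: 13.720 Mbps × 147 s = 2016.8 Mb
sports highlight package: 30.320 Mbps × 780 s = 23649.6 Mb
product demo: 8.720 Mbps × 366 s = 3191.5 Mb
wedding highlight reel: 35.320 Mbps × 300 s = 10596.0 Mb
lecture capture: 1.830 Mbps × 5040 s = 9223.2 Mb
security camera export: 3.630 Mbps × 36840 s = 133729.2 Mb
Total: 182406.4 Mb = 22800.8 MB.
At 500 Mbps: 182406.4 / 500 = 365 s ≈ 6.08 minutes.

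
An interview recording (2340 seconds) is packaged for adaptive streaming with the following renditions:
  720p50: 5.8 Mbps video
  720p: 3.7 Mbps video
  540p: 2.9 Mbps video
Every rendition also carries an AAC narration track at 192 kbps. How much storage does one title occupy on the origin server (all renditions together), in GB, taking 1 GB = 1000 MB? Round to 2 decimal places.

3.80 GB

Audio: 192 kbps = 0.192 Mbps.
Sum of rendition bitrates: (5.8+0.192) + (3.7+0.192) + (2.9+0.192) = 12.976 Mbps.
× 2340 s = 30,364 Mb = 3,795 MB = 3.795 GB.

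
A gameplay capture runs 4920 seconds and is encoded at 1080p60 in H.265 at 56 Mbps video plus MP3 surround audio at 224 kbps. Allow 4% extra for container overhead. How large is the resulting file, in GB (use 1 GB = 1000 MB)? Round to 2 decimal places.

Audio: 224 kbps = 0.224 Mbps.
Total bitrate: 56 + 0.224 = 56.224 Mbps.
Stream data: 56.224 Mbps × 4920 s = 276622.1 Mb.
With 4% container overhead: ×1.04.
287,687 Mb ÷ 8 = 35,961 MB → 35.96 GB.

35.96 GB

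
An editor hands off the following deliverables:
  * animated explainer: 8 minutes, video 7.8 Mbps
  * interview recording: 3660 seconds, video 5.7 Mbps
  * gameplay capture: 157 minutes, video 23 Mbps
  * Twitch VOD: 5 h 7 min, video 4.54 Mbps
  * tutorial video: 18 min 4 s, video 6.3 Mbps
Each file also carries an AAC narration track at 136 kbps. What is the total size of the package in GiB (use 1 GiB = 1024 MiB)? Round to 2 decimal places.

Audio: 136 kbps = 0.136 Mbps.
animated explainer: 7.936 Mbps × 480 s = 3809.3 Mb
interview recording: 5.836 Mbps × 3660 s = 21359.8 Mb
gameplay capture: 23.136 Mbps × 9420 s = 217941.1 Mb
Twitch VOD: 4.676 Mbps × 18420 s = 86131.9 Mb
tutorial video: 6.436 Mbps × 1084 s = 6976.6 Mb
Total: 336218.7 Mb = 42027.3 MB.
= 39.14 GiB.

39.14 GiB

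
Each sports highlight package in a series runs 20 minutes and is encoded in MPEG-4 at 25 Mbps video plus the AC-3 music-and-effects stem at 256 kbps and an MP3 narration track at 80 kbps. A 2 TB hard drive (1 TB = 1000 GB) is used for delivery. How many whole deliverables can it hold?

20 min = 1200 s
Audio total: 256 + 80 = 336 kbps = 0.336 Mbps.
Total bitrate: 25.336 Mbps.
Per item: 25.336 Mbps × 1200 s = 30,403 Mb = 3,800 MB.
Capacity: 2 TB = 16,000,000 Mb; 526.26 items → 526 complete.

526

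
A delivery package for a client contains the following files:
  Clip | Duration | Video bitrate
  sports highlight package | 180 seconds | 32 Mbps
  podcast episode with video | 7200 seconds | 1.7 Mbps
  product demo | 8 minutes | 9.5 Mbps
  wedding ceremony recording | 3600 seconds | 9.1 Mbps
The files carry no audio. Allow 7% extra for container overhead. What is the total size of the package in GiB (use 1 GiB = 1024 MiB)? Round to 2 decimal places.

sports highlight package: 32.000 Mbps × 180 s × 1.07 = 6163.2 Mb
podcast episode with video: 1.700 Mbps × 7200 s × 1.07 = 13096.8 Mb
product demo: 9.500 Mbps × 480 s × 1.07 = 4879.2 Mb
wedding ceremony recording: 9.100 Mbps × 3600 s × 1.07 = 35053.2 Mb
Total: 59192.4 Mb = 7399.1 MB.
= 6.891 GiB.

6.89 GiB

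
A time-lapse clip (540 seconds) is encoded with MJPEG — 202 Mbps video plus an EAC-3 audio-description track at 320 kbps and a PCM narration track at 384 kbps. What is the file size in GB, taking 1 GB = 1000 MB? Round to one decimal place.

Audio total: 320 + 384 = 704 kbps = 0.704 Mbps.
Total bitrate: 202 + 0.704 = 202.704 Mbps.
Stream data: 202.704 Mbps × 540 s = 109460.2 Mb.
109,460 Mb ÷ 8 = 13,683 MB → 13.68 GB.

13.7 GB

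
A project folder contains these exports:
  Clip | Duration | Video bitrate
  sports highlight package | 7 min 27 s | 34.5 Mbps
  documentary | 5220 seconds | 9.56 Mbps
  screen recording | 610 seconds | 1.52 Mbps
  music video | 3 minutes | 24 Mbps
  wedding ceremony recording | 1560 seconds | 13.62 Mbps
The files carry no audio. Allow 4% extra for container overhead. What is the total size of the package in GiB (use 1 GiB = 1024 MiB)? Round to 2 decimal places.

sports highlight package: 34.500 Mbps × 447 s × 1.04 = 16038.4 Mb
documentary: 9.560 Mbps × 5220 s × 1.04 = 51899.3 Mb
screen recording: 1.520 Mbps × 610 s × 1.04 = 964.3 Mb
music video: 24.000 Mbps × 180 s × 1.04 = 4492.8 Mb
wedding ceremony recording: 13.620 Mbps × 1560 s × 1.04 = 22097.1 Mb
Total: 95491.9 Mb = 11936.5 MB.
= 11.12 GiB.

11.12 GiB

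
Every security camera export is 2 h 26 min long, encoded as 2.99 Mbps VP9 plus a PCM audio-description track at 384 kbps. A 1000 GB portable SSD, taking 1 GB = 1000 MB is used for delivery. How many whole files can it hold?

2 h 26 min = 146 min = 8760 s
Audio: 384 kbps = 0.384 Mbps.
Total bitrate: 3.374 Mbps.
Per item: 3.374 Mbps × 8760 s = 29,556 Mb = 3,695 MB.
Capacity: 1000 GB = 8,000,000 Mb; 270.67 items → 270 complete.

270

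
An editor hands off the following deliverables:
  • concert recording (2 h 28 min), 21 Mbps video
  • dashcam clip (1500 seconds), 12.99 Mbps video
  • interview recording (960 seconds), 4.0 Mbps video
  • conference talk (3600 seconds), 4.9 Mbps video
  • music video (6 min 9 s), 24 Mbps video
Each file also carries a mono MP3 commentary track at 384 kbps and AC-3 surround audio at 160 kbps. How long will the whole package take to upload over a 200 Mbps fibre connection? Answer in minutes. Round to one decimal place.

20.4 minutes

Audio total: 384 + 160 = 544 kbps = 0.544 Mbps.
concert recording: 21.544 Mbps × 8880 s = 191310.7 Mb
dashcam clip: 13.534 Mbps × 1500 s = 20301.0 Mb
interview recording: 4.544 Mbps × 960 s = 4362.2 Mb
conference talk: 5.444 Mbps × 3600 s = 19598.4 Mb
music video: 24.544 Mbps × 369 s = 9056.7 Mb
Total: 244629.1 Mb = 30578.6 MB.
At 200 Mbps: 244629.1 / 200 = 1223 s ≈ 20.4 minutes.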